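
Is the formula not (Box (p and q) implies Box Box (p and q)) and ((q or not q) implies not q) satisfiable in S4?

1. not (Box (p and q) implies Box Box (p and q)) and ((q or not q) implies not q), w0
2. not (Box (p and q) implies Box Box (p and q)), w0   [and-rule on 1]
3. (q or not q) implies not q, w0   [and-rule on 1]
4. Box (p and q), w0   [neg-implies-rule on 2]
5. not Box Box (p and q), w0   [neg-implies-rule on 2]
6. p and q, w0   [Box-rule on 4 via w0Rw0]
7. p, w0   [and-rule on 6]
8. q, w0   [and-rule on 6]
9. not (q or not q), w0   [implies-rule on 3 (branches; this branch)]
10. not q, w0   [neg-or-rule on 9]
Accessibility: w0Rw0
Branch closes: q and not q both at w0.
All branches of the tableau close; one closing branch shown above.

No, unsatisfiable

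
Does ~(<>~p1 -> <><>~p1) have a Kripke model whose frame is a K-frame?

Satisfiable (open branch found)

1. ~(<>~p1 -> <><>~p1), u
2. <>~p1, u
3. ~<><>~p1, u
4. ~p1, v
5. ~<>~p1, v
Accessibility: uRv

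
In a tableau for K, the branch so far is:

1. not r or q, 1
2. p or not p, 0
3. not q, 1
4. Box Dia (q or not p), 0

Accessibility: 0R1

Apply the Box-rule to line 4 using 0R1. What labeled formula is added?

Dia (q or not p), 1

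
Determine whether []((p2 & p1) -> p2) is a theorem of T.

Tableau for the negation ~[]((p2 & p1) -> p2):
1. ~[]((p2 & p1) -> p2), w0
2. ~((p2 & p1) -> p2), w1   [~[]-rule on 1: fresh world w1, w0Rw1]
3. p2 & p1, w1   [~->-rule on 2]
4. ~p2, w1   [~->-rule on 2]
5. p2, w1   [&-rule on 3]
6. p1, w1   [&-rule on 3]
Accessibility: w0Rw0, w0Rw1, w1Rw1
Branch closes: p2 and ~p2 both at w1.
All branches of the negation close; one closing branch shown above.

Valid in T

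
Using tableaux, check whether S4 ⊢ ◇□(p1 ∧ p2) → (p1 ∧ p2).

Not valid

Tableau for the negation ¬(◇□(p1 ∧ p2) → (p1 ∧ p2)):
1. ¬(◇□(p1 ∧ p2) → (p1 ∧ p2)), 0
2. ◇□(p1 ∧ p2), 0
3. ¬(p1 ∧ p2), 0
4. ¬p2, 0
5. □(p1 ∧ p2), 1
6. p1 ∧ p2, 1
7. p1, 1
8. p2, 1
Accessibility: 0R0, 0R1, 1R1
The negation has an open branch (countermodel exists).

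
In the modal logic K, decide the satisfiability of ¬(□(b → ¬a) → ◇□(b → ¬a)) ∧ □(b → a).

Satisfiable (open branch found)

1. ¬(□(b → ¬a) → ◇□(b → ¬a)) ∧ □(b → a), w0
2. ¬(□(b → ¬a) → ◇□(b → ¬a)), w0
3. □(b → a), w0
4. □(b → ¬a), w0
5. ¬◇□(b → ¬a), w0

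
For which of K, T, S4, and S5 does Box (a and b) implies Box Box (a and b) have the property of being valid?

S4, S5

T-tableau for the negation not (Box (a and b) implies Box Box (a and b)):
1. not (Box (a and b) implies Box Box (a and b)), 0
2. Box (a and b), 0   [neg-implies-rule on 1]
3. not Box Box (a and b), 0   [neg-implies-rule on 1]
4. a and b, 0   [Box-rule on 2 via 0R0]
5. a, 0   [and-rule on 4]
6. b, 0   [and-rule on 4]
7. not Box (a and b), 1   [neg-Box-rule on 3: fresh world 1, 0R1]
8. a and b, 1   [Box-rule on 2 via 0R1]
9. a, 1   [and-rule on 8]
10. b, 1   [and-rule on 8]
11. not (a and b), 2   [neg-Box-rule on 7: fresh world 2, 1R2]
12. not b, 2   [neg-and-rule on 11 (branches; this branch)]
Accessibility: 0R0, 0R1, 1R1, 1R2, 2R2
Complete open branch: countermodel on a T-frame, so not valid in T, nor in K (the same frame is also a K-frame).
S4-tableau for the negation not (Box (a and b) implies Box Box (a and b)):
1. not (Box (a and b) implies Box Box (a and b)), 0
2. Box (a and b), 0   [neg-implies-rule on 1]
3. not Box Box (a and b), 0   [neg-implies-rule on 1]
4. a and b, 0   [Box-rule on 2 via 0R0]
5. a, 0   [and-rule on 4]
6. b, 0   [and-rule on 4]
7. not Box (a and b), 1   [neg-Box-rule on 3: fresh world 1, 0R1]
8. a and b, 1   [Box-rule on 2 via 0R1]
9. a, 1   [and-rule on 8]
10. b, 1   [and-rule on 8]
11. not (a and b), 2   [neg-Box-rule on 7: fresh world 2, 1R2]
12. a and b, 2   [Box-rule on 2 via 0R2]
13. a, 2   [and-rule on 12]
14. b, 2   [and-rule on 12]
15. not b, 2   [neg-and-rule on 11 (branches; this branch)]
Accessibility: 0R0, 0R1, 0R2, 1R1, 1R2, 2R2
Branch closes: b and not b both at 2.
Every branch closes (one shown): valid in S4, hence also in S5 (every theorem of S4 is a theorem of S5).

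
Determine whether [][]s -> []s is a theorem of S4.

Tableau for the negation ~([][]s -> []s):
1. ~([][]s -> []s), 0
2. [][]s, 0   [~->-rule on 1]
3. ~[]s, 0   [~->-rule on 1]
4. []s, 0   [[]-rule on 2 via 0R0]
5. s, 0   [[]-rule on 4 via 0R0]
6. ~s, 1   [~[]-rule on 3: fresh world 1, 0R1]
7. []s, 1   [[]-rule on 2 via 0R1]
8. s, 1   [[]-rule on 4 via 0R1]
Accessibility: 0R0, 0R1, 1R1
Branch closes: s and ~s both at 1.
Every branch of the negation's tableau closes; the branch above is one of them.

Valid in S4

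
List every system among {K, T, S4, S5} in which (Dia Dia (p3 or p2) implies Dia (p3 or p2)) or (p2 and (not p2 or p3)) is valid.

T-tableau for the negation not ((Dia Dia (p3 or p2) implies Dia (p3 or p2)) or (p2 and (not p2 or p3))):
1. not ((Dia Dia (p3 or p2) implies Dia (p3 or p2)) or (p2 and (not p2 or p3))), 0
2. not (Dia Dia (p3 or p2) implies Dia (p3 or p2)), 0
3. not (p2 and (not p2 or p3)), 0
4. Dia Dia (p3 or p2), 0
5. not Dia (p3 or p2), 0
6. not (p3 or p2), 0
7. not p3, 0
8. not p2, 0
9. Dia (p3 or p2), 1
10. not (p3 or p2), 1
11. not p3, 1
12. not p2, 1
13. p3 or p2, 2
14. p2, 2
Accessibility: 0R0, 0R1, 1R1, 1R2, 2R2
Complete open branch: countermodel on a T-frame, so not valid in T, nor in K (the same frame is also a K-frame).
S4-tableau for the negation not ((Dia Dia (p3 or p2) implies Dia (p3 or p2)) or (p2 and (not p2 or p3))):
1. not ((Dia Dia (p3 or p2) implies Dia (p3 or p2)) or (p2 and (not p2 or p3))), 0
2. not (Dia Dia (p3 or p2) implies Dia (p3 or p2)), 0
3. not (p2 and (not p2 or p3)), 0
4. Dia Dia (p3 or p2), 0
5. not Dia (p3 or p2), 0
6. not (p3 or p2), 0
7. not p3, 0
8. not p2, 0
9. Dia (p3 or p2), 1
10. not (p3 or p2), 1
11. not p3, 1
12. not p2, 1
13. p3 or p2, 2
14. not (p3 or p2), 2
15. not p3, 2
16. not p2, 2
17. p2, 2
Accessibility: 0R0, 0R1, 0R2, 1R1, 1R2, 2R2
Branch closes: p2 and not p2 both at 2.
Every branch closes (one shown): valid in S4, hence also in S5 (every theorem of S4 is a theorem of S5).

S4, S5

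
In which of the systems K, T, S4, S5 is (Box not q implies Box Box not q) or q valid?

S4, S5

S4-tableau for the negation not ((Box not q implies Box Box not q) or q):
1. not ((Box not q implies Box Box not q) or q), w0
2. not (Box not q implies Box Box not q), w0
3. not q, w0
4. Box not q, w0
5. not Box Box not q, w0
6. not Box not q, w1
7. not q, w1
8. q, w2
9. not q, w2
Accessibility: w0Rw0, w0Rw1, w0Rw2, w1Rw1, w1Rw2, w2Rw2
Branch closes: q and not q both at w2.
Every branch closes (one shown): valid in S4, hence also in S5 (every theorem of S4 is a theorem of S5).
T-tableau for the negation not ((Box not q implies Box Box not q) or q):
1. not ((Box not q implies Box Box not q) or q), w0
2. not (Box not q implies Box Box not q), w0
3. not q, w0
4. Box not q, w0
5. not Box Box not q, w0
6. not Box not q, w1
7. not q, w1
8. q, w2
Accessibility: w0Rw0, w0Rw1, w1Rw1, w1Rw2, w2Rw2
Complete open branch: countermodel on a T-frame, so not valid in T, nor in K (the same frame is also a K-frame).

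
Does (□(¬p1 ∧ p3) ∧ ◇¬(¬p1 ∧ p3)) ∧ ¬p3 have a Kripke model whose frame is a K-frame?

1. (□(¬p1 ∧ p3) ∧ ◇¬(¬p1 ∧ p3)) ∧ ¬p3, w0
2. □(¬p1 ∧ p3) ∧ ◇¬(¬p1 ∧ p3), w0   [∧-rule on 1]
3. ¬p3, w0   [∧-rule on 1]
4. □(¬p1 ∧ p3), w0   [∧-rule on 2]
5. ◇¬(¬p1 ∧ p3), w0   [∧-rule on 2]
6. ¬(¬p1 ∧ p3), w1   [◇-rule on 5: fresh world w1, w0Rw1]
7. ¬p1 ∧ p3, w1   [□-rule on 4 via w0Rw1]
8. ¬p1, w1   [∧-rule on 7]
9. p3, w1   [∧-rule on 7]
10. ¬p3, w1   [¬∧-rule on 6 (branches; this branch)]
Accessibility: w0Rw1
Branch closes: p3 and ¬p3 both at w1.
(One branch shown.) All branches close.

No, unsatisfiable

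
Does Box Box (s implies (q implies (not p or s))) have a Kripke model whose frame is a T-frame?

Satisfiable

1. Box Box (s implies (q implies (not p or s))), 0
2. Box (s implies (q implies (not p or s))), 0   [Box-rule on 1 via 0R0]
3. s implies (q implies (not p or s)), 0   [Box-rule on 2 via 0R0]
4. q implies (not p or s), 0   [implies-rule on 3 (branches; this branch)]
5. not p or s, 0   [implies-rule on 4 (branches; this branch)]
6. s, 0   [or-rule on 5 (branches; this branch)]
Accessibility: 0R0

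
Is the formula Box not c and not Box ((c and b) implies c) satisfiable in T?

No, unsatisfiable

1. Box not c and not Box ((c and b) implies c), w0
2. Box not c, w0   [and-rule on 1]
3. not Box ((c and b) implies c), w0   [and-rule on 1]
4. not c, w0   [Box-rule on 2 via w0Rw0]
5. not ((c and b) implies c), w1   [neg-Box-rule on 3: fresh world w1, w0Rw1]
6. c and b, w1   [neg-implies-rule on 5]
7. not c, w1   [neg-implies-rule on 5]
8. c, w1   [and-rule on 6]
9. b, w1   [and-rule on 6]
Accessibility: w0Rw0, w0Rw1, w1Rw1
Branch closes: c and not c both at w1.
All branches of the tableau close; one closing branch shown above.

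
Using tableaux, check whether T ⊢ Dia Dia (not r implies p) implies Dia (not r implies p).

No, not valid

Tableau for the negation not (Dia Dia (not r implies p) implies Dia (not r implies p)):
1. not (Dia Dia (not r implies p) implies Dia (not r implies p)), 0
2. Dia Dia (not r implies p), 0   [neg-implies-rule on 1]
3. not Dia (not r implies p), 0   [neg-implies-rule on 1]
4. not (not r implies p), 0   [neg-Dia-rule on 3 via 0R0]
5. not r, 0   [neg-implies-rule on 4]
6. not p, 0   [neg-implies-rule on 4]
7. Dia (not r implies p), 1   [Dia-rule on 2: fresh world 1, 0R1]
8. not (not r implies p), 1   [neg-Dia-rule on 3 via 0R1]
9. not r, 1   [neg-implies-rule on 8]
10. not p, 1   [neg-implies-rule on 8]
11. not r implies p, 2   [Dia-rule on 7: fresh world 2, 1R2]
12. p, 2   [implies-rule on 11 (branches; this branch)]
Accessibility: 0R0, 0R1, 1R1, 1R2, 2R2
The negation has an open branch (countermodel exists).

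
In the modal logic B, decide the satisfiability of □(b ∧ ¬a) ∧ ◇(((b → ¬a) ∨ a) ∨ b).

1. □(b ∧ ¬a) ∧ ◇(((b → ¬a) ∨ a) ∨ b), u
2. □(b ∧ ¬a), u
3. ◇(((b → ¬a) ∨ a) ∨ b), u
4. b ∧ ¬a, u
5. b, u
6. ¬a, u
7. ((b → ¬a) ∨ a) ∨ b, v
8. b ∧ ¬a, v
9. b, v
10. ¬a, v
Accessibility: uRu, uRv, vRu, vRv

Yes, satisfiable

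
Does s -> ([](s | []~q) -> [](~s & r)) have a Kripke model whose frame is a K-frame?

Satisfiable (open branch found)

1. s -> ([](s | []~q) -> [](~s & r)), w0
2. [](s | []~q) -> [](~s & r), w0   [->-rule on 1 (branches; this branch)]
3. [](~s & r), w0   [->-rule on 2 (branches; this branch)]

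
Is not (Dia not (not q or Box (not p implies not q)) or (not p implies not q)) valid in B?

Not valid

Tableau for the negation Dia not (not q or Box (not p implies not q)) or (not p implies not q):
1. Dia not (not q or Box (not p implies not q)) or (not p implies not q), w0
2. not p implies not q, w0   [or-rule on 1 (branches; this branch)]
3. not q, w0   [implies-rule on 2 (branches; this branch)]
Accessibility: w0Rw0
The negation has an open branch (countermodel exists).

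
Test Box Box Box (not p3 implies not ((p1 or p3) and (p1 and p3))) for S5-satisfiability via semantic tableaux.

1. Box Box Box (not p3 implies not ((p1 or p3) and (p1 and p3))), u
2. Box Box (not p3 implies not ((p1 or p3) and (p1 and p3))), u
3. Box (not p3 implies not ((p1 or p3) and (p1 and p3))), u
4. not p3 implies not ((p1 or p3) and (p1 and p3)), u
5. not ((p1 or p3) and (p1 and p3)), u
6. not (p1 and p3), u
7. not p3, u
Accessibility: uRu

Satisfiable (open branch found)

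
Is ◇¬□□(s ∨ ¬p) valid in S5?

Tableau for the negation ¬◇¬□□(s ∨ ¬p):
1. ¬◇¬□□(s ∨ ¬p), 0
2. □□(s ∨ ¬p), 0   [¬◇-rule on 1 via 0R0]
3. □(s ∨ ¬p), 0   [□-rule on 2 via 0R0]
4. s ∨ ¬p, 0   [□-rule on 3 via 0R0]
5. ¬p, 0   [∨-rule on 4 (branches; this branch)]
Accessibility: 0R0
The negation has an open branch (countermodel exists).

Not valid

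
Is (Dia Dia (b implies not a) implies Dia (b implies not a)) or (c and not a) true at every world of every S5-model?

Yes, valid

Tableau for the negation not ((Dia Dia (b implies not a) implies Dia (b implies not a)) or (c and not a)):
1. not ((Dia Dia (b implies not a) implies Dia (b implies not a)) or (c and not a)), u
2. not (Dia Dia (b implies not a) implies Dia (b implies not a)), u   [neg-or-rule on 1]
3. not (c and not a), u   [neg-or-rule on 1]
4. Dia Dia (b implies not a), u   [neg-implies-rule on 2]
5. not Dia (b implies not a), u   [neg-implies-rule on 2]
6. not (b implies not a), u   [neg-Dia-rule on 5 via uRu]
7. b, u   [neg-implies-rule on 6]
8. a, u   [neg-implies-rule on 6]
9. Dia (b implies not a), v   [Dia-rule on 4: fresh world v, uRv]
10. not (b implies not a), v   [neg-Dia-rule on 5 via uRv]
11. b, v   [neg-implies-rule on 10]
12. a, v   [neg-implies-rule on 10]
13. b implies not a, w   [Dia-rule on 9: fresh world w, vRw]
14. not (b implies not a), w   [neg-Dia-rule on 5 via uRw]
15. b, w   [neg-implies-rule on 14]
16. a, w   [neg-implies-rule on 14]
17. not a, w   [implies-rule on 13 (branches; this branch)]
Accessibility: uRu, uRv, uRw, vRu, vRv, vRw, wRu, wRv, wRw
Branch closes: a and not a both at w.
All branches of the negation close; one closing branch shown above.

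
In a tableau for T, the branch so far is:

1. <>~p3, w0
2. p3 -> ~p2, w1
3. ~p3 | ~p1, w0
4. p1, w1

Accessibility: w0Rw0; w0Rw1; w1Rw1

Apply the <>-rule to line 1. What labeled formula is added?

a fresh world w2 with w0Rw2, and ~p3 at w2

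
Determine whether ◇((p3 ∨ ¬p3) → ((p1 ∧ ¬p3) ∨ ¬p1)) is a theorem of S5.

Tableau for the negation ¬◇((p3 ∨ ¬p3) → ((p1 ∧ ¬p3) ∨ ¬p1)):
1. ¬◇((p3 ∨ ¬p3) → ((p1 ∧ ¬p3) ∨ ¬p1)), u
2. ¬((p3 ∨ ¬p3) → ((p1 ∧ ¬p3) ∨ ¬p1)), u
3. p3 ∨ ¬p3, u
4. ¬((p1 ∧ ¬p3) ∨ ¬p1), u
5. ¬(p1 ∧ ¬p3), u
6. p1, u
7. p3, u
Accessibility: uRu
The negation has an open branch (countermodel exists).

Not valid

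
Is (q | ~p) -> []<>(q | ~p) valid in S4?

Not valid

Tableau for the negation ~((q | ~p) -> []<>(q | ~p)):
1. ~((q | ~p) -> []<>(q | ~p)), u
2. q | ~p, u   [~->-rule on 1]
3. ~[]<>(q | ~p), u   [~->-rule on 1]
4. ~p, u   [|-rule on 2 (branches; this branch)]
5. ~<>(q | ~p), v   [~[]-rule on 3: fresh world v, uRv]
6. ~(q | ~p), v   [~<>-rule on 5 via vRv]
7. ~q, v   [~|-rule on 6]
8. p, v   [~|-rule on 6]
Accessibility: uRu, uRv, vRv
The negation has an open branch (countermodel exists).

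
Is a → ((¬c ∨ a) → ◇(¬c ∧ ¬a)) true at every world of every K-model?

Tableau for the negation ¬(a → ((¬c ∨ a) → ◇(¬c ∧ ¬a))):
1. ¬(a → ((¬c ∨ a) → ◇(¬c ∧ ¬a))), 0
2. a, 0   [¬→-rule on 1]
3. ¬((¬c ∨ a) → ◇(¬c ∧ ¬a)), 0   [¬→-rule on 1]
4. ¬c ∨ a, 0   [¬→-rule on 3]
5. ¬◇(¬c ∧ ¬a), 0   [¬→-rule on 3]
The negation has an open branch (countermodel exists).

Not valid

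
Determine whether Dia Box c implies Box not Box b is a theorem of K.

Tableau for the negation not (Dia Box c implies Box not Box b):
1. not (Dia Box c implies Box not Box b), u
2. Dia Box c, u
3. not Box not Box b, u
4. Box c, v
5. Box b, w
Accessibility: uRv, uRw
The negation has an open branch (countermodel exists).

Not valid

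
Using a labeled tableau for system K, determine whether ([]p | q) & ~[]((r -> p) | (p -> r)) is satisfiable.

No, unsatisfiable

1. ([]p | q) & ~[]((r -> p) | (p -> r)), 0
2. []p | q, 0
3. ~[]((r -> p) | (p -> r)), 0
4. q, 0
5. ~((r -> p) | (p -> r)), 1
6. ~(r -> p), 1
7. ~(p -> r), 1
8. r, 1
9. ~p, 1
10. p, 1
11. ~r, 1
Accessibility: 0R1
Branch closes: p and ~p both at 1.
All branches of the tableau close; one closing branch shown above.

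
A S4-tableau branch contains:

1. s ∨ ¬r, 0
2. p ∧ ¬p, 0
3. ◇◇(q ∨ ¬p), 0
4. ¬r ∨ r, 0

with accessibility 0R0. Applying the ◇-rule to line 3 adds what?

a fresh world 1 with 0R1, and ◇(q ∨ ¬p) at 1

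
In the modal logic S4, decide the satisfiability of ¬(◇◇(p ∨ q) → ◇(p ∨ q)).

Unsatisfiable

1. ¬(◇◇(p ∨ q) → ◇(p ∨ q)), u
2. ◇◇(p ∨ q), u
3. ¬◇(p ∨ q), u
4. ¬(p ∨ q), u
5. ¬p, u
6. ¬q, u
7. ◇(p ∨ q), v
8. ¬(p ∨ q), v
9. ¬p, v
10. ¬q, v
11. p ∨ q, w
12. ¬(p ∨ q), w
13. ¬p, w
14. ¬q, w
15. q, w
Accessibility: uRu, uRv, uRw, vRv, vRw, wRw
Branch closes: q and ¬q both at w.
(One branch shown.) All branches close.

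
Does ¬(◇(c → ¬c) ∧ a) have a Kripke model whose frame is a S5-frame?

1. ¬(◇(c → ¬c) ∧ a), 0
2. ¬a, 0
Accessibility: 0R0

Yes, satisfiable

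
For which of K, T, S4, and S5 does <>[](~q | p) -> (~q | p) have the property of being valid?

S5-tableau for the negation ~(<>[](~q | p) -> (~q | p)):
1. ~(<>[](~q | p) -> (~q | p)), u
2. <>[](~q | p), u
3. ~(~q | p), u
4. q, u
5. ~p, u
6. [](~q | p), v
7. ~q | p, u
8. ~q | p, v
9. p, u
Accessibility: uRu, uRv, vRu, vRv
Branch closes: p and ~p both at u.
Every branch closes (one shown): valid in S5.
S4-tableau for the negation ~(<>[](~q | p) -> (~q | p)):
1. ~(<>[](~q | p) -> (~q | p)), u
2. <>[](~q | p), u
3. ~(~q | p), u
4. q, u
5. ~p, u
6. [](~q | p), v
7. ~q | p, v
8. p, v
Accessibility: uRu, uRv, vRv
Complete open branch: countermodel on an S4-frame, so not valid in S4, nor in K, T (the same frame is also a K-frame and a T-frame).

S5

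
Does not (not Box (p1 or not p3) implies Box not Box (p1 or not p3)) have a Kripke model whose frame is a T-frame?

Satisfiable

1. not (not Box (p1 or not p3) implies Box not Box (p1 or not p3)), u
2. not Box (p1 or not p3), u
3. not Box not Box (p1 or not p3), u
4. not (p1 or not p3), v
5. not p1, v
6. p3, v
7. Box (p1 or not p3), w
8. p1 or not p3, w
9. not p3, w
Accessibility: uRu, uRv, uRw, vRv, wRw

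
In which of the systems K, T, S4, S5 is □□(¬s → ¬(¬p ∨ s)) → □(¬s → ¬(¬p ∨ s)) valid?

K-tableau for the negation ¬(□□(¬s → ¬(¬p ∨ s)) → □(¬s → ¬(¬p ∨ s))):
1. ¬(□□(¬s → ¬(¬p ∨ s)) → □(¬s → ¬(¬p ∨ s))), u
2. □□(¬s → ¬(¬p ∨ s)), u   [¬→-rule on 1]
3. ¬□(¬s → ¬(¬p ∨ s)), u   [¬→-rule on 1]
4. ¬(¬s → ¬(¬p ∨ s)), v   [¬□-rule on 3: fresh world v, uRv]
5. ¬s, v   [¬→-rule on 4]
6. ¬p ∨ s, v   [¬→-rule on 4]
7. □(¬s → ¬(¬p ∨ s)), v   [□-rule on 2 via uRv]
8. ¬p, v   [∨-rule on 6 (branches; this branch)]
Accessibility: uRv
Complete open branch: countermodel on a K-frame, so not valid in K.
T-tableau for the negation ¬(□□(¬s → ¬(¬p ∨ s)) → □(¬s → ¬(¬p ∨ s))):
1. ¬(□□(¬s → ¬(¬p ∨ s)) → □(¬s → ¬(¬p ∨ s))), u
2. □□(¬s → ¬(¬p ∨ s)), u   [¬→-rule on 1]
3. ¬□(¬s → ¬(¬p ∨ s)), u   [¬→-rule on 1]
4. □(¬s → ¬(¬p ∨ s)), u   [□-rule on 2 via uRu]
5. ¬s → ¬(¬p ∨ s), u   [□-rule on 4 via uRu]
6. ¬(¬p ∨ s), u   [→-rule on 5 (branches; this branch)]
7. p, u   [¬∨-rule on 6]
8. ¬s, u   [¬∨-rule on 6]
9. ¬(¬s → ¬(¬p ∨ s)), v   [¬□-rule on 3: fresh world v, uRv]
10. ¬s, v   [¬→-rule on 9]
11. ¬p ∨ s, v   [¬→-rule on 9]
12. □(¬s → ¬(¬p ∨ s)), v   [□-rule on 2 via uRv]
13. ¬s → ¬(¬p ∨ s), v   [□-rule on 4 via uRv]
14. ¬p, v   [∨-rule on 11 (branches; this branch)]
15. ¬(¬p ∨ s), v   [→-rule on 13 (branches; this branch)]
16. p, v   [¬∨-rule on 15]
Accessibility: uRu, uRv, vRv
Branch closes: p and ¬p both at v.
Every branch closes (one shown): valid in T, hence also in S4, S5 (every theorem of T is a theorem of S4 and S5).

T, S4, S5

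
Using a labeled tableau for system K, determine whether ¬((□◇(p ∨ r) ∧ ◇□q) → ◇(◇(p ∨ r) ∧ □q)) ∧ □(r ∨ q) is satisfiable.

1. ¬((□◇(p ∨ r) ∧ ◇□q) → ◇(◇(p ∨ r) ∧ □q)) ∧ □(r ∨ q), w0
2. ¬((□◇(p ∨ r) ∧ ◇□q) → ◇(◇(p ∨ r) ∧ □q)), w0
3. □(r ∨ q), w0
4. □◇(p ∨ r) ∧ ◇□q, w0
5. ¬◇(◇(p ∨ r) ∧ □q), w0
6. □◇(p ∨ r), w0
7. ◇□q, w0
8. □q, w1
9. r ∨ q, w1
10. ¬(◇(p ∨ r) ∧ □q), w1
11. ◇(p ∨ r), w1
12. q, w1
13. ¬□q, w1
14. p ∨ r, w2
15. q, w2
16. r, w2
17. ¬q, w3
18. q, w3
Accessibility: w0Rw1, w1Rw2, w1Rw3
Branch closes: q and ¬q both at w3.
(One branch shown.) All branches close.

No, unsatisfiable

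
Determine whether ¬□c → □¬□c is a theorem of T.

Invalid (countermodel exists)

Tableau for the negation ¬(¬□c → □¬□c):
1. ¬(¬□c → □¬□c), w0
2. ¬□c, w0   [¬→-rule on 1]
3. ¬□¬□c, w0   [¬→-rule on 1]
4. ¬c, w1   [¬□-rule on 2: fresh world w1, w0Rw1]
5. □c, w2   [¬□-rule on 3: fresh world w2, w0Rw2]
6. c, w2   [□-rule on 5 via w2Rw2]
Accessibility: w0Rw0, w0Rw1, w0Rw2, w1Rw1, w2Rw2
The negation has an open branch (countermodel exists).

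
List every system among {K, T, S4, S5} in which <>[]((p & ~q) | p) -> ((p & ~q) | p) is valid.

S5

S5-tableau for the negation ~(<>[]((p & ~q) | p) -> ((p & ~q) | p)):
1. ~(<>[]((p & ~q) | p) -> ((p & ~q) | p)), 0
2. <>[]((p & ~q) | p), 0   [~->-rule on 1]
3. ~((p & ~q) | p), 0   [~->-rule on 1]
4. ~(p & ~q), 0   [~|-rule on 3]
5. ~p, 0   [~|-rule on 3]
6. q, 0   [~&-rule on 4 (branches; this branch)]
7. []((p & ~q) | p), 1   [<>-rule on 2: fresh world 1, 0R1]
8. (p & ~q) | p, 0   [[]-rule on 7 via 1R0]
9. (p & ~q) | p, 1   [[]-rule on 7 via 1R1]
10. p & ~q, 0   [|-rule on 8 (branches; this branch)]
11. p, 0   [&-rule on 10]
12. ~q, 0   [&-rule on 10]
Accessibility: 0R0, 0R1, 1R0, 1R1
Branch closes: p and ~p both at 0.
Every branch closes (one shown): valid in S5.
S4-tableau for the negation ~(<>[]((p & ~q) | p) -> ((p & ~q) | p)):
1. ~(<>[]((p & ~q) | p) -> ((p & ~q) | p)), 0
2. <>[]((p & ~q) | p), 0   [~->-rule on 1]
3. ~((p & ~q) | p), 0   [~->-rule on 1]
4. ~(p & ~q), 0   [~|-rule on 3]
5. ~p, 0   [~|-rule on 3]
6. q, 0   [~&-rule on 4 (branches; this branch)]
7. []((p & ~q) | p), 1   [<>-rule on 2: fresh world 1, 0R1]
8. (p & ~q) | p, 1   [[]-rule on 7 via 1R1]
9. p, 1   [|-rule on 8 (branches; this branch)]
Accessibility: 0R0, 0R1, 1R1
Complete open branch: countermodel on an S4-frame, so not valid in S4, nor in K, T (the same frame is also a K-frame and a T-frame).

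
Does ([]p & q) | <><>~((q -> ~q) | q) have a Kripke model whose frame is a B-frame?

Satisfiable (open branch found)

1. ([]p & q) | <><>~((q -> ~q) | q), u
2. []p & q, u   [|-rule on 1 (branches; this branch)]
3. []p, u   [&-rule on 2]
4. q, u   [&-rule on 2]
5. p, u   [[]-rule on 3 via uRu]
Accessibility: uRu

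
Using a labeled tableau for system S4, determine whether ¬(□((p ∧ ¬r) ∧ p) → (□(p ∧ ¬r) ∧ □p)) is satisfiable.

1. ¬(□((p ∧ ¬r) ∧ p) → (□(p ∧ ¬r) ∧ □p)), 0
2. □((p ∧ ¬r) ∧ p), 0   [¬→-rule on 1]
3. ¬(□(p ∧ ¬r) ∧ □p), 0   [¬→-rule on 1]
4. (p ∧ ¬r) ∧ p, 0   [□-rule on 2 via 0R0]
5. p ∧ ¬r, 0   [∧-rule on 4]
6. p, 0   [∧-rule on 4]
7. ¬r, 0   [∧-rule on 5]
8. ¬□(p ∧ ¬r), 0   [¬∧-rule on 3 (branches; this branch)]
9. ¬(p ∧ ¬r), 1   [¬□-rule on 8: fresh world 1, 0R1]
10. (p ∧ ¬r) ∧ p, 1   [□-rule on 2 via 0R1]
11. p ∧ ¬r, 1   [∧-rule on 10]
12. p, 1   [∧-rule on 10]
13. ¬r, 1   [∧-rule on 11]
14. r, 1   [¬∧-rule on 9 (branches; this branch)]
Accessibility: 0R0, 0R1, 1R1
Branch closes: r and ¬r both at 1.
(One branch shown.) All branches close.

Unsatisfiable (every branch closes)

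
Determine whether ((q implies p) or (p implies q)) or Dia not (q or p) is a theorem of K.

Valid

Tableau for the negation not (((q implies p) or (p implies q)) or Dia not (q or p)):
1. not (((q implies p) or (p implies q)) or Dia not (q or p)), w0
2. not ((q implies p) or (p implies q)), w0
3. not Dia not (q or p), w0
4. not (q implies p), w0
5. not (p implies q), w0
6. q, w0
7. not p, w0
8. p, w0
9. not q, w0
Branch closes: p and not p both at w0.
All branches of the negation close; one closing branch shown above.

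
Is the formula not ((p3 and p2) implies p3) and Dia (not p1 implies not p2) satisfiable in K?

Unsatisfiable

1. not ((p3 and p2) implies p3) and Dia (not p1 implies not p2), w0
2. not ((p3 and p2) implies p3), w0
3. Dia (not p1 implies not p2), w0
4. p3 and p2, w0
5. not p3, w0
6. p3, w0
7. p2, w0
Branch closes: p3 and not p3 both at w0.
Every branch closes; the branch above is one of them.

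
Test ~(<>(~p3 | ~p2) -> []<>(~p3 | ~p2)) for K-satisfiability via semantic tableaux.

Satisfiable (open branch found)

1. ~(<>(~p3 | ~p2) -> []<>(~p3 | ~p2)), w0
2. <>(~p3 | ~p2), w0
3. ~[]<>(~p3 | ~p2), w0
4. ~p3 | ~p2, w1
5. ~p2, w1
6. ~<>(~p3 | ~p2), w2
Accessibility: w0Rw1, w0Rw2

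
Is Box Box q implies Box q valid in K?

No, not valid

Tableau for the negation not (Box Box q implies Box q):
1. not (Box Box q implies Box q), 0
2. Box Box q, 0
3. not Box q, 0
4. not q, 1
5. Box q, 1
Accessibility: 0R1
The negation has an open branch (countermodel exists).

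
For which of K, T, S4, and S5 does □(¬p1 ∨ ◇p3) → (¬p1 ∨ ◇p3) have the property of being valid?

K-tableau for the negation ¬(□(¬p1 ∨ ◇p3) → (¬p1 ∨ ◇p3)):
1. ¬(□(¬p1 ∨ ◇p3) → (¬p1 ∨ ◇p3)), 0
2. □(¬p1 ∨ ◇p3), 0   [¬→-rule on 1]
3. ¬(¬p1 ∨ ◇p3), 0   [¬→-rule on 1]
4. p1, 0   [¬∨-rule on 3]
5. ¬◇p3, 0   [¬∨-rule on 3]
Complete open branch: countermodel on a K-frame, so not valid in K.
T-tableau for the negation ¬(□(¬p1 ∨ ◇p3) → (¬p1 ∨ ◇p3)):
1. ¬(□(¬p1 ∨ ◇p3) → (¬p1 ∨ ◇p3)), 0
2. □(¬p1 ∨ ◇p3), 0   [¬→-rule on 1]
3. ¬(¬p1 ∨ ◇p3), 0   [¬→-rule on 1]
4. p1, 0   [¬∨-rule on 3]
5. ¬◇p3, 0   [¬∨-rule on 3]
6. ¬p1 ∨ ◇p3, 0   [□-rule on 2 via 0R0]
7. ¬p3, 0   [¬◇-rule on 5 via 0R0]
8. ◇p3, 0   [∨-rule on 6 (branches; this branch)]
9. p3, 1   [◇-rule on 8: fresh world 1, 0R1]
10. ¬p1 ∨ ◇p3, 1   [□-rule on 2 via 0R1]
11. ¬p3, 1   [¬◇-rule on 5 via 0R1]
Accessibility: 0R0, 0R1, 1R1
Branch closes: p3 and ¬p3 both at 1.
Every branch closes (one shown): valid in T, hence also in S4, S5 (every theorem of T is a theorem of S4 and S5).

T, S4, S5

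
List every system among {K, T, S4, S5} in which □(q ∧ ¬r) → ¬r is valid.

T, S4, S5

T-tableau for the negation ¬(□(q ∧ ¬r) → ¬r):
1. ¬(□(q ∧ ¬r) → ¬r), 0
2. □(q ∧ ¬r), 0
3. r, 0
4. q ∧ ¬r, 0
5. q, 0
6. ¬r, 0
Accessibility: 0R0
Branch closes: r and ¬r both at 0.
Every branch closes (one shown): valid in T, hence also in S4, S5 (every theorem of T is a theorem of S4 and S5).
K-tableau for the negation ¬(□(q ∧ ¬r) → ¬r):
1. ¬(□(q ∧ ¬r) → ¬r), 0
2. □(q ∧ ¬r), 0
3. r, 0
Complete open branch: countermodel on a K-frame, so not valid in K.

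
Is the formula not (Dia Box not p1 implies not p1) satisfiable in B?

1. not (Dia Box not p1 implies not p1), 0
2. Dia Box not p1, 0
3. p1, 0
4. Box not p1, 1
5. not p1, 0
Accessibility: 0R0, 0R1, 1R0, 1R1
Branch closes: p1 and not p1 both at 0.
(One branch shown.) All branches close.

Unsatisfiable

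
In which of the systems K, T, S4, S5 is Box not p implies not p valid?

T-tableau for the negation not (Box not p implies not p):
1. not (Box not p implies not p), w0
2. Box not p, w0
3. p, w0
4. not p, w0
Accessibility: w0Rw0
Branch closes: p and not p both at w0.
Every branch closes (one shown): valid in T, hence also in S4, S5 (every theorem of T is a theorem of S4 and S5).
K-tableau for the negation not (Box not p implies not p):
1. not (Box not p implies not p), w0
2. Box not p, w0
3. p, w0
Complete open branch: countermodel on a K-frame, so not valid in K.

T, S4, S5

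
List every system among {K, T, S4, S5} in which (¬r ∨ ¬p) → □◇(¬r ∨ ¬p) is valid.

S4-tableau for the negation ¬((¬r ∨ ¬p) → □◇(¬r ∨ ¬p)):
1. ¬((¬r ∨ ¬p) → □◇(¬r ∨ ¬p)), 0
2. ¬r ∨ ¬p, 0
3. ¬□◇(¬r ∨ ¬p), 0
4. ¬p, 0
5. ¬◇(¬r ∨ ¬p), 1
6. ¬(¬r ∨ ¬p), 1
7. r, 1
8. p, 1
Accessibility: 0R0, 0R1, 1R1
Complete open branch: countermodel on an S4-frame, so not valid in S4, nor in K, T (the same frame is also a K-frame and a T-frame).
S5-tableau for the negation ¬((¬r ∨ ¬p) → □◇(¬r ∨ ¬p)):
1. ¬((¬r ∨ ¬p) → □◇(¬r ∨ ¬p)), 0
2. ¬r ∨ ¬p, 0
3. ¬□◇(¬r ∨ ¬p), 0
4. ¬p, 0
5. ¬◇(¬r ∨ ¬p), 1
6. ¬(¬r ∨ ¬p), 0
7. r, 0
8. p, 0
Accessibility: 0R0, 0R1, 1R0, 1R1
Branch closes: p and ¬p both at 0.
Every branch closes (one shown): valid in S5.

S5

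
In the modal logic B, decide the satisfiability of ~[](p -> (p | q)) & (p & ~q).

1. ~[](p -> (p | q)) & (p & ~q), 0
2. ~[](p -> (p | q)), 0   [&-rule on 1]
3. p & ~q, 0   [&-rule on 1]
4. p, 0   [&-rule on 3]
5. ~q, 0   [&-rule on 3]
6. ~(p -> (p | q)), 1   [~[]-rule on 2: fresh world 1, 0R1]
7. p, 1   [~->-rule on 6]
8. ~(p | q), 1   [~->-rule on 6]
9. ~p, 1   [~|-rule on 8]
10. ~q, 1   [~|-rule on 8]
Accessibility: 0R0, 0R1, 1R0, 1R1
Branch closes: p and ~p both at 1.
All branches of the tableau close; one closing branch shown above.

Unsatisfiable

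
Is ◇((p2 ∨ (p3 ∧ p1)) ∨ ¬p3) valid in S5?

Tableau for the negation ¬◇((p2 ∨ (p3 ∧ p1)) ∨ ¬p3):
1. ¬◇((p2 ∨ (p3 ∧ p1)) ∨ ¬p3), w0
2. ¬((p2 ∨ (p3 ∧ p1)) ∨ ¬p3), w0   [¬◇-rule on 1 via w0Rw0]
3. ¬(p2 ∨ (p3 ∧ p1)), w0   [¬∨-rule on 2]
4. p3, w0   [¬∨-rule on 2]
5. ¬p2, w0   [¬∨-rule on 3]
6. ¬(p3 ∧ p1), w0   [¬∨-rule on 3]
7. ¬p1, w0   [¬∧-rule on 6 (branches; this branch)]
Accessibility: w0Rw0
The negation has an open branch (countermodel exists).

No, not valid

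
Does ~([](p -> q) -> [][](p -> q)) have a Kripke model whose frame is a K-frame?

Satisfiable (open branch found)

1. ~([](p -> q) -> [][](p -> q)), u
2. [](p -> q), u
3. ~[][](p -> q), u
4. ~[](p -> q), v
5. p -> q, v
6. q, v
7. ~(p -> q), w
8. p, w
9. ~q, w
Accessibility: uRv, vRw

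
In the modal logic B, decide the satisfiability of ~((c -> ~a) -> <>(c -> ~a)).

1. ~((c -> ~a) -> <>(c -> ~a)), u
2. c -> ~a, u
3. ~<>(c -> ~a), u
4. ~(c -> ~a), u
5. c, u
6. a, u
7. ~a, u
Accessibility: uRu
Branch closes: a and ~a both at u.
All branches of the tableau close; one closing branch shown above.

No, unsatisfiable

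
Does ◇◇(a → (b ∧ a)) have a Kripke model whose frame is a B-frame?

1. ◇◇(a → (b ∧ a)), 0
2. ◇(a → (b ∧ a)), 1
3. a → (b ∧ a), 2
4. b ∧ a, 2
5. b, 2
6. a, 2
Accessibility: 0R0, 0R1, 1R0, 1R1, 1R2, 2R1, 2R2

Satisfiable (open branch found)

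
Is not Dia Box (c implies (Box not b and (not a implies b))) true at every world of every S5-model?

Tableau for the negation Dia Box (c implies (Box not b and (not a implies b))):
1. Dia Box (c implies (Box not b and (not a implies b))), 0
2. Box (c implies (Box not b and (not a implies b))), 1
3. c implies (Box not b and (not a implies b)), 0
4. c implies (Box not b and (not a implies b)), 1
5. Box not b and (not a implies b), 0
6. Box not b, 0
7. not a implies b, 0
8. not b, 0
9. not b, 1
10. Box not b and (not a implies b), 1
11. Box not b, 1
12. not a implies b, 1
13. a, 0
14. a, 1
Accessibility: 0R0, 0R1, 1R0, 1R1
The negation has an open branch (countermodel exists).

Invalid (countermodel exists)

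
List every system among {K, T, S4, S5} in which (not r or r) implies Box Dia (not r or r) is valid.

T, S4, S5

T-tableau for the negation not ((not r or r) implies Box Dia (not r or r)):
1. not ((not r or r) implies Box Dia (not r or r)), w0
2. not r or r, w0
3. not Box Dia (not r or r), w0
4. r, w0
5. not Dia (not r or r), w1
6. not (not r or r), w1
7. r, w1
8. not r, w1
Accessibility: w0Rw0, w0Rw1, w1Rw1
Branch closes: r and not r both at w1.
Every branch closes (one shown): valid in T, hence also in S4, S5 (every theorem of T is a theorem of S4 and S5).
K-tableau for the negation not ((not r or r) implies Box Dia (not r or r)):
1. not ((not r or r) implies Box Dia (not r or r)), w0
2. not r or r, w0
3. not Box Dia (not r or r), w0
4. r, w0
5. not Dia (not r or r), w1
Accessibility: w0Rw1
Complete open branch: countermodel on a K-frame, so not valid in K.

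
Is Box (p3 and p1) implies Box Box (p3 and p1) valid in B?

Not valid

Tableau for the negation not (Box (p3 and p1) implies Box Box (p3 and p1)):
1. not (Box (p3 and p1) implies Box Box (p3 and p1)), u
2. Box (p3 and p1), u   [neg-implies-rule on 1]
3. not Box Box (p3 and p1), u   [neg-implies-rule on 1]
4. p3 and p1, u   [Box-rule on 2 via uRu]
5. p3, u   [and-rule on 4]
6. p1, u   [and-rule on 4]
7. not Box (p3 and p1), v   [neg-Box-rule on 3: fresh world v, uRv]
8. p3 and p1, v   [Box-rule on 2 via uRv]
9. p3, v   [and-rule on 8]
10. p1, v   [and-rule on 8]
11. not (p3 and p1), w   [neg-Box-rule on 7: fresh world w, vRw]
12. not p1, w   [neg-and-rule on 11 (branches; this branch)]
Accessibility: uRu, uRv, vRu, vRv, vRw, wRv, wRw
The negation has an open branch (countermodel exists).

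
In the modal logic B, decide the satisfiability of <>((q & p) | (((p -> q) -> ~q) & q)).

Satisfiable (open branch found)

1. <>((q & p) | (((p -> q) -> ~q) & q)), 0
2. (q & p) | (((p -> q) -> ~q) & q), 1   [<>-rule on 1: fresh world 1, 0R1]
3. q & p, 1   [|-rule on 2 (branches; this branch)]
4. q, 1   [&-rule on 3]
5. p, 1   [&-rule on 3]
Accessibility: 0R0, 0R1, 1R0, 1R1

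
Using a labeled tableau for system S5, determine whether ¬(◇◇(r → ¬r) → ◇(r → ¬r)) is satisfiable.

Unsatisfiable (every branch closes)

1. ¬(◇◇(r → ¬r) → ◇(r → ¬r)), 0
2. ◇◇(r → ¬r), 0
3. ¬◇(r → ¬r), 0
4. ¬(r → ¬r), 0
5. r, 0
6. ◇(r → ¬r), 1
7. ¬(r → ¬r), 1
8. r, 1
9. r → ¬r, 2
10. ¬(r → ¬r), 2
11. r, 2
12. ¬r, 2
Accessibility: 0R0, 0R1, 0R2, 1R0, 1R1, 1R2, 2R0, 2R1, 2R2
Branch closes: r and ¬r both at 2.
Every branch closes; the branch above is one of them.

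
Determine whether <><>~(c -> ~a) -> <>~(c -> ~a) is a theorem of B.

Invalid (countermodel exists)

Tableau for the negation ~(<><>~(c -> ~a) -> <>~(c -> ~a)):
1. ~(<><>~(c -> ~a) -> <>~(c -> ~a)), u
2. <><>~(c -> ~a), u
3. ~<>~(c -> ~a), u
4. c -> ~a, u
5. ~a, u
6. <>~(c -> ~a), v
7. c -> ~a, v
8. ~a, v
9. ~(c -> ~a), w
10. c, w
11. a, w
Accessibility: uRu, uRv, vRu, vRv, vRw, wRv, wRw
The negation has an open branch (countermodel exists).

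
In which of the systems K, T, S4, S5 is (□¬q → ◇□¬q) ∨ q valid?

K-tableau for the negation ¬((□¬q → ◇□¬q) ∨ q):
1. ¬((□¬q → ◇□¬q) ∨ q), 0
2. ¬(□¬q → ◇□¬q), 0
3. ¬q, 0
4. □¬q, 0
5. ¬◇□¬q, 0
Complete open branch: countermodel on a K-frame, so not valid in K.
T-tableau for the negation ¬((□¬q → ◇□¬q) ∨ q):
1. ¬((□¬q → ◇□¬q) ∨ q), 0
2. ¬(□¬q → ◇□¬q), 0
3. ¬q, 0
4. □¬q, 0
5. ¬◇□¬q, 0
6. ¬□¬q, 0
7. q, 1
8. ¬q, 1
Accessibility: 0R0, 0R1, 1R1
Branch closes: q and ¬q both at 1.
Every branch closes (one shown): valid in T, hence also in S4, S5 (every theorem of T is a theorem of S4 and S5).

T, S4, S5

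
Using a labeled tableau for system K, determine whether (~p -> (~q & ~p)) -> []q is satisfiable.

1. (~p -> (~q & ~p)) -> []q, w0
2. []q, w0   [->-rule on 1 (branches; this branch)]

Yes, satisfiable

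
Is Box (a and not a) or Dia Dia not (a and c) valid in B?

Tableau for the negation not (Box (a and not a) or Dia Dia not (a and c)):
1. not (Box (a and not a) or Dia Dia not (a and c)), 0
2. not Box (a and not a), 0   [neg-or-rule on 1]
3. not Dia Dia not (a and c), 0   [neg-or-rule on 1]
4. not Dia not (a and c), 0   [neg-Dia-rule on 3 via 0R0]
5. a and c, 0   [neg-Dia-rule on 4 via 0R0]
6. a, 0   [and-rule on 5]
7. c, 0   [and-rule on 5]
8. not (a and not a), 1   [neg-Box-rule on 2: fresh world 1, 0R1]
9. not Dia not (a and c), 1   [neg-Dia-rule on 3 via 0R1]
10. a and c, 1   [neg-Dia-rule on 4 via 0R1]
11. a, 1   [and-rule on 10]
12. c, 1   [and-rule on 10]
Accessibility: 0R0, 0R1, 1R0, 1R1
The negation has an open branch (countermodel exists).

Not valid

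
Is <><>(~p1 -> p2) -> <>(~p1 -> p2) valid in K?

Tableau for the negation ~(<><>(~p1 -> p2) -> <>(~p1 -> p2)):
1. ~(<><>(~p1 -> p2) -> <>(~p1 -> p2)), w0
2. <><>(~p1 -> p2), w0
3. ~<>(~p1 -> p2), w0
4. <>(~p1 -> p2), w1
5. ~(~p1 -> p2), w1
6. ~p1, w1
7. ~p2, w1
8. ~p1 -> p2, w2
9. p2, w2
Accessibility: w0Rw1, w1Rw2
The negation has an open branch (countermodel exists).

Not valid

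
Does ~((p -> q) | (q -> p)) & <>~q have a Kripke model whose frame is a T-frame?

1. ~((p -> q) | (q -> p)) & <>~q, u
2. ~((p -> q) | (q -> p)), u
3. <>~q, u
4. ~(p -> q), u
5. ~(q -> p), u
6. p, u
7. ~q, u
8. q, u
9. ~p, u
Accessibility: uRu
Branch closes: q and ~q both at u.
(One branch shown.) All branches close.

Unsatisfiable (every branch closes)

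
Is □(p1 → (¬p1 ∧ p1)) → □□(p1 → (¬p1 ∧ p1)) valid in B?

Invalid (countermodel exists)

Tableau for the negation ¬(□(p1 → (¬p1 ∧ p1)) → □□(p1 → (¬p1 ∧ p1))):
1. ¬(□(p1 → (¬p1 ∧ p1)) → □□(p1 → (¬p1 ∧ p1))), w0
2. □(p1 → (¬p1 ∧ p1)), w0
3. ¬□□(p1 → (¬p1 ∧ p1)), w0
4. p1 → (¬p1 ∧ p1), w0
5. ¬p1, w0
6. ¬□(p1 → (¬p1 ∧ p1)), w1
7. p1 → (¬p1 ∧ p1), w1
8. ¬p1, w1
9. ¬(p1 → (¬p1 ∧ p1)), w2
10. p1, w2
11. ¬(¬p1 ∧ p1), w2
Accessibility: w0Rw0, w0Rw1, w1Rw0, w1Rw1, w1Rw2, w2Rw1, w2Rw2
The negation has an open branch (countermodel exists).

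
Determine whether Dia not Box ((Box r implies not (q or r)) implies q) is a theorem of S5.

Tableau for the negation not Dia not Box ((Box r implies not (q or r)) implies q):
1. not Dia not Box ((Box r implies not (q or r)) implies q), 0
2. Box ((Box r implies not (q or r)) implies q), 0
3. (Box r implies not (q or r)) implies q, 0
4. q, 0
Accessibility: 0R0
The negation has an open branch (countermodel exists).

Invalid (countermodel exists)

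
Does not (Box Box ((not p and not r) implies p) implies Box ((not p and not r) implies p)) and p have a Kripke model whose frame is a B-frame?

Unsatisfiable

1. not (Box Box ((not p and not r) implies p) implies Box ((not p and not r) implies p)) and p, 0
2. not (Box Box ((not p and not r) implies p) implies Box ((not p and not r) implies p)), 0   [and-rule on 1]
3. p, 0   [and-rule on 1]
4. Box Box ((not p and not r) implies p), 0   [neg-implies-rule on 2]
5. not Box ((not p and not r) implies p), 0   [neg-implies-rule on 2]
6. Box ((not p and not r) implies p), 0   [Box-rule on 4 via 0R0]
7. (not p and not r) implies p, 0   [Box-rule on 6 via 0R0]
8. not (not p and not r), 0   [implies-rule on 7 (branches; this branch)]
9. r, 0   [neg-and-rule on 8 (branches; this branch)]
10. not ((not p and not r) implies p), 1   [neg-Box-rule on 5: fresh world 1, 0R1]
11. not p and not r, 1   [neg-implies-rule on 10]
12. not p, 1   [neg-implies-rule on 10]
13. not r, 1   [and-rule on 11]
14. Box ((not p and not r) implies p), 1   [Box-rule on 4 via 0R1]
15. (not p and not r) implies p, 1   [Box-rule on 6 via 0R1]
16. not (not p and not r), 1   [implies-rule on 15 (branches; this branch)]
17. r, 1   [neg-and-rule on 16 (branches; this branch)]
Accessibility: 0R0, 0R1, 1R0, 1R1
Branch closes: r and not r both at 1.
All branches of the tableau close; one closing branch shown above.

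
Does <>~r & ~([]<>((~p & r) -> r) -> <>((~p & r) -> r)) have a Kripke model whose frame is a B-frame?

Unsatisfiable (every branch closes)

1. <>~r & ~([]<>((~p & r) -> r) -> <>((~p & r) -> r)), w0
2. <>~r, w0
3. ~([]<>((~p & r) -> r) -> <>((~p & r) -> r)), w0
4. []<>((~p & r) -> r), w0
5. ~<>((~p & r) -> r), w0
6. <>((~p & r) -> r), w0
7. ~((~p & r) -> r), w0
8. ~p & r, w0
9. ~r, w0
10. ~p, w0
11. r, w0
Accessibility: w0Rw0
Branch closes: r and ~r both at w0.
All branches of the tableau close; one closing branch shown above.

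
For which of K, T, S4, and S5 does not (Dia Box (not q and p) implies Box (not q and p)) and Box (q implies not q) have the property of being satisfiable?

S4-tableau for the formula:
1. not (Dia Box (not q and p) implies Box (not q and p)) and Box (q implies not q), w0
2. not (Dia Box (not q and p) implies Box (not q and p)), w0
3. Box (q implies not q), w0
4. Dia Box (not q and p), w0
5. not Box (not q and p), w0
6. q implies not q, w0
7. not q, w0
8. Box (not q and p), w1
9. q implies not q, w1
10. not q and p, w1
11. not q, w1
12. p, w1
13. not (not q and p), w2
14. q implies not q, w2
15. not p, w2
16. not q, w2
Accessibility: w0Rw0, w0Rw1, w0Rw2, w1Rw1, w2Rw2
Complete open branch: satisfiable in S4, hence also in K, T (this S4-model is also a K-model and a T-model).
S5-tableau for the formula:
1. not (Dia Box (not q and p) implies Box (not q and p)) and Box (q implies not q), w0
2. not (Dia Box (not q and p) implies Box (not q and p)), w0
3. Box (q implies not q), w0
4. Dia Box (not q and p), w0
5. not Box (not q and p), w0
6. q implies not q, w0
7. not q, w0
8. Box (not q and p), w1
9. q implies not q, w1
10. not q and p, w0
11. p, w0
12. not q and p, w1
13. not q, w1
14. p, w1
15. not (not q and p), w2
16. q implies not q, w2
17. not q and p, w2
18. not q, w2
19. p, w2
20. not p, w2
Accessibility: w0Rw0, w0Rw1, w0Rw2, w1Rw0, w1Rw1, w1Rw2, w2Rw0, w2Rw1, w2Rw2
Branch closes: p and not p both at w2.
Every branch closes (one shown): unsatisfiable in S5.

K, T, S4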